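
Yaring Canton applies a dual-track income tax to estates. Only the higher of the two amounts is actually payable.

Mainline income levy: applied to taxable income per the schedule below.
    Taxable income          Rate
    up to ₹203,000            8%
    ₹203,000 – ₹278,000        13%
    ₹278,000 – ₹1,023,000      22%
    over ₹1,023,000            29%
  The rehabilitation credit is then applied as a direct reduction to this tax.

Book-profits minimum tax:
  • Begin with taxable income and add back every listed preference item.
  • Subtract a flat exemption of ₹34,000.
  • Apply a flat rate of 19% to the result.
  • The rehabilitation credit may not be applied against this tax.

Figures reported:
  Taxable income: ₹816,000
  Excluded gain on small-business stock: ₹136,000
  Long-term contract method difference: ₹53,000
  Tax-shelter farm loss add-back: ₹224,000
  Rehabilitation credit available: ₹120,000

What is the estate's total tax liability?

Book-profits minimum tax:
  Adjusted income: ₹816,000 + ₹136,000 + ₹53,000 + ₹224,000 = ₹1,229,000
  Less exemption ₹34,000 → base ₹1,195,000
  ₹1,195,000 × 19% = ₹227,050

Mainline income levy:
  ₹203,000 × 8% = ₹16,240
  ₹75,000 × 13% = ₹9,750
  ₹538,000 × 22% = ₹118,360
  → ₹144,350
  Less rehabilitation credit ₹120,000 → ₹24,350

₹227,050 > ₹24,350, so the book-profits minimum tax is the binding amount.

₹227,050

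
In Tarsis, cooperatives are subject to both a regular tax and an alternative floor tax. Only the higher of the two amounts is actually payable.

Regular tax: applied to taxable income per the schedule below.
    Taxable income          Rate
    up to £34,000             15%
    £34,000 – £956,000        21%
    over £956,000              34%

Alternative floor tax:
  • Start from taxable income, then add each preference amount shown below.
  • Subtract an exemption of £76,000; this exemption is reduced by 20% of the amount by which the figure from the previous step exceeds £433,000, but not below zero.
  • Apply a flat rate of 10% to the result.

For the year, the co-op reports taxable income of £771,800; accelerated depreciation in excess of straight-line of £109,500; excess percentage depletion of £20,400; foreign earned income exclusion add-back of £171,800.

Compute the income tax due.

Regular tax:
  £34,000 × 15% = £5,100
  £737,800 × 21% = £154,938
  → £160,038

Alternative floor tax:
  Adjusted income: £771,800 + £109,500 + £20,400 + £171,800 = £1,073,500
  Exemption: 20% × (£1,073,500 − £433,000) = £128,100 ≥ £76,000, so the exemption is fully phased out
  Base: £1,073,500 − £0 = £1,073,500
  £1,073,500 × 10% = £107,350

£160,038 > £107,350, so the regular tax governs.

£160,038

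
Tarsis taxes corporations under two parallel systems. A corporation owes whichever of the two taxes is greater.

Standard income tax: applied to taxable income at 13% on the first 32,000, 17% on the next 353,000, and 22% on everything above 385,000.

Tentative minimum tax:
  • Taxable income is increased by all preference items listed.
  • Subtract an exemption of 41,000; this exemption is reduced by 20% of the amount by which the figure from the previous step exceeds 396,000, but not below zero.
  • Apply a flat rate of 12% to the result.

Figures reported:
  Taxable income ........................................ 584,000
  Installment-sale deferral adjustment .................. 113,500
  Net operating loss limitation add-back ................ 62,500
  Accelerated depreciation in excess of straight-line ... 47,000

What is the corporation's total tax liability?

107,950

Standard income tax:
  32,000 × 13% = 4,160
  353,000 × 17% = 60,010
  199,000 × 22% = 43,780
  → 107,950

Tentative minimum tax:
  Adjusted income: 584,000 + 113,500 + 62,500 + 47,000 = 807,000
  Exemption: 20% × (807,000 − 396,000) = 82,200 ≥ 41,000, so the exemption is fully phased out
  Base: 807,000 − 0 = 807,000
  807,000 × 12% = 96,840

107,950 > 96,840, so the standard income tax governs.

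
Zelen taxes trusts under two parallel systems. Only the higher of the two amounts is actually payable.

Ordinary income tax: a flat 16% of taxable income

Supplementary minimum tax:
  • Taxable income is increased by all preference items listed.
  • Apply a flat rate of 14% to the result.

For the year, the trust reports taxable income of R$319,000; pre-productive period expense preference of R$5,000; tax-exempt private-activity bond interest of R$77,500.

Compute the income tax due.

Supplementary minimum tax:
  Adjusted income: R$319,000 + R$5,000 + R$77,500 = R$401,500
  R$401,500 × 14% = R$56,210

Ordinary income tax:
  R$319,000 × 16% = R$51,040

R$56,210 > R$51,040, so the supplementary minimum tax is the binding amount.

R$56,210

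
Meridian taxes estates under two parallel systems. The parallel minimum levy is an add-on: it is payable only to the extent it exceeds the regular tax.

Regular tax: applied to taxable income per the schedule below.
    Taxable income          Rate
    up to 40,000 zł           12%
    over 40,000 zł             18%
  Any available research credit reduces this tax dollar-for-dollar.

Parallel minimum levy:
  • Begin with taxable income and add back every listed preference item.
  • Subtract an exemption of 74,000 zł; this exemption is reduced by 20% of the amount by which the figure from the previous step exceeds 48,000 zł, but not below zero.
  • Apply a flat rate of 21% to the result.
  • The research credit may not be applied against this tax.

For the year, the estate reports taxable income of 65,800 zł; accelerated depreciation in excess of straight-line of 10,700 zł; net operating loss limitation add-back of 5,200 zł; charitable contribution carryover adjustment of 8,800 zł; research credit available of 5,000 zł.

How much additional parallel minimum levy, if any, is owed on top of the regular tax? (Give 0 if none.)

Parallel minimum levy:
  Adjusted income: 65,800 zł + 10,700 zł + 5,200 zł + 8,800 zł = 90,500 zł
  Exemption: 74,000 zł − 20% × (90,500 zł − 48,000 zł) = 74,000 zł − 8,500 zł = 65,500 zł
  Base: 90,500 zł − 65,500 zł = 25,000 zł
  25,000 zł × 21% = 5,250 zł

Regular tax:
  40,000 zł × 12% = 4,800 zł
  25,800 zł × 18% = 4,644 zł
  → 9,444 zł
  Less research credit 5,000 zł → 4,444 zł

Excess of parallel minimum levy over regular tax: 5,250 zł − 4,444 zł = 806 zł.

806 zł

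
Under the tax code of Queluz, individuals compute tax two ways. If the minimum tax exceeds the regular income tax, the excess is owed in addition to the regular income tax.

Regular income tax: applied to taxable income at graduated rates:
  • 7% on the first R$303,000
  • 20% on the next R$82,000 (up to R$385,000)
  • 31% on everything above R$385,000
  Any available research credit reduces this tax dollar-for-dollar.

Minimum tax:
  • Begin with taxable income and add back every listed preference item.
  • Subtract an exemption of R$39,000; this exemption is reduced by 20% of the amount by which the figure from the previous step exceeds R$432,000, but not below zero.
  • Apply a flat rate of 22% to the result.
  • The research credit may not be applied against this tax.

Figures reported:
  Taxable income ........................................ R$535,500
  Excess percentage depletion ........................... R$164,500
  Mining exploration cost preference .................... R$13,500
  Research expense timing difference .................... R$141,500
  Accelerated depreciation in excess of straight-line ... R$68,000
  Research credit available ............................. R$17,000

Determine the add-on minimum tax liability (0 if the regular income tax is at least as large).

R$135,795

Minimum tax:
  Adjusted income: R$535,500 + R$164,500 + R$13,500 + R$141,500 + R$68,000 = R$923,000
  Exemption: 20% × (R$923,000 − R$432,000) = R$98,200 ≥ R$39,000, so the exemption is fully phased out
  Base: R$923,000 − R$0 = R$923,000
  R$923,000 × 22% = R$203,060

Regular income tax:
  R$303,000 × 7% = R$21,210
  R$82,000 × 20% = R$16,400
  R$150,500 × 31% = R$46,655
  → R$84,265
  Less research credit R$17,000 → R$67,265

Excess of minimum tax over regular income tax: R$203,060 − R$67,265 = R$135,795.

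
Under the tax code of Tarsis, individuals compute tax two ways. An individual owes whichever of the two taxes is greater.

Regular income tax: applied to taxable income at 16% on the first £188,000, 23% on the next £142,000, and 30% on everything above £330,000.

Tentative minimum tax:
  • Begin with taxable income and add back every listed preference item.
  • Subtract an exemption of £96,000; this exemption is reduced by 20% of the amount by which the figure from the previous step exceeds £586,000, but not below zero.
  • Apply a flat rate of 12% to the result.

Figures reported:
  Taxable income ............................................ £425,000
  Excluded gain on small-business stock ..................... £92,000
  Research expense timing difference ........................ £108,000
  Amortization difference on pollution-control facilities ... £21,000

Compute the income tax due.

Tentative minimum tax:
  Adjusted income: £425,000 + £92,000 + £108,000 + £21,000 = £646,000
  Exemption: £96,000 − 20% × (£646,000 − £586,000) = £96,000 − £12,000 = £84,000
  Base: £646,000 − £84,000 = £562,000
  £562,000 × 12% = £67,440

Regular income tax:
  £188,000 × 16% = £30,080
  £142,000 × 23% = £32,660
  £95,000 × 30% = £28,500
  → £91,240

£91,240 > £67,440, so the regular income tax governs.

£91,240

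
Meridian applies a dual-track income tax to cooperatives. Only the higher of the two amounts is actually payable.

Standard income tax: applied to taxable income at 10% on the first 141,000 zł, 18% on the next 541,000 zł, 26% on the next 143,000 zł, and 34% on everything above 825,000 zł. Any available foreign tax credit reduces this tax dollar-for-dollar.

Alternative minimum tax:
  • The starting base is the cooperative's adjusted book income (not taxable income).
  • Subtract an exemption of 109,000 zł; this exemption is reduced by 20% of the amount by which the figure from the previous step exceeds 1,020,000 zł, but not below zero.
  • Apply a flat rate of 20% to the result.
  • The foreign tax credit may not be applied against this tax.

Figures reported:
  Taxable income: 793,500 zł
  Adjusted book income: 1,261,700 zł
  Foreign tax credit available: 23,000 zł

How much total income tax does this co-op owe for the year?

240,208 zł

Alternative minimum tax:
  Base (adjusted book income): 1,261,700 zł
  Exemption: 109,000 zł − 20% × (1,261,700 zł − 1,020,000 zł) = 109,000 zł − 48,340 zł = 60,660 zł
  Base: 1,261,700 zł − 60,660 zł = 1,201,040 zł
  1,201,040 zł × 20% = 240,208 zł

Standard income tax:
  141,000 zł × 10% = 14,100 zł
  541,000 zł × 18% = 97,380 zł
  111,500 zł × 26% = 28,990 zł
  → 140,470 zł
  Less foreign tax credit 23,000 zł → 117,470 zł

240,208 zł > 117,470 zł, so the alternative minimum tax is the binding amount.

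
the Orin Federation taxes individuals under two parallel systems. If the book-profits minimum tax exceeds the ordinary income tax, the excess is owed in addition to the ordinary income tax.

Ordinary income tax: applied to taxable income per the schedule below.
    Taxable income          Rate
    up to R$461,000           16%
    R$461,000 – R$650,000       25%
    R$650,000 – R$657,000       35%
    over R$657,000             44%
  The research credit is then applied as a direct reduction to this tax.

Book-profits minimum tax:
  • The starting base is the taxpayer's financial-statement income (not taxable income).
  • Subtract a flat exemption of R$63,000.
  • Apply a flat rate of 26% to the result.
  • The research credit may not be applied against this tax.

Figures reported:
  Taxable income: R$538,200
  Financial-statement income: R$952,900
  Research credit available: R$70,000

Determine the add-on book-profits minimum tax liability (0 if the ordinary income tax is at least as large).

R$208,314

Ordinary income tax:
  R$461,000 × 16% = R$73,760
  R$77,200 × 25% = R$19,300
  → R$93,060
  Less research credit R$70,000 → R$23,060

Book-profits minimum tax:
  Base (financial-statement income): R$952,900
  Less exemption R$63,000 → base R$889,900
  R$889,900 × 26% = R$231,374

Excess of book-profits minimum tax over ordinary income tax: R$231,374 − R$23,060 = R$208,314.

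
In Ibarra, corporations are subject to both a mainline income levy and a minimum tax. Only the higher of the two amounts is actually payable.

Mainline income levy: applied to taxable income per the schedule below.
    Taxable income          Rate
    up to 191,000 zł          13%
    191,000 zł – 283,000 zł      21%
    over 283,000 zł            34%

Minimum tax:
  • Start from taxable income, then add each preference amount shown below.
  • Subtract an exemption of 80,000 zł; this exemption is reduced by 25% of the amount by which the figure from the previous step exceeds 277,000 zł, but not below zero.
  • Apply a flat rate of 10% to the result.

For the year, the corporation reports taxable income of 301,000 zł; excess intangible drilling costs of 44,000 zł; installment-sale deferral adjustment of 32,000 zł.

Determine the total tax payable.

Mainline income levy:
  191,000 zł × 13% = 24,830 zł
  92,000 zł × 21% = 19,320 zł
  18,000 zł × 34% = 6,120 zł
  → 50,270 zł

Minimum tax:
  Adjusted income: 301,000 zł + 44,000 zł + 32,000 zł = 377,000 zł
  Exemption: 80,000 zł − 25% × (377,000 zł − 277,000 zł) = 80,000 zł − 25,000 zł = 55,000 zł
  Base: 377,000 zł − 55,000 zł = 322,000 zł
  322,000 zł × 10% = 32,200 zł

50,270 zł > 32,200 zł, so the mainline income levy governs.

50,270 zł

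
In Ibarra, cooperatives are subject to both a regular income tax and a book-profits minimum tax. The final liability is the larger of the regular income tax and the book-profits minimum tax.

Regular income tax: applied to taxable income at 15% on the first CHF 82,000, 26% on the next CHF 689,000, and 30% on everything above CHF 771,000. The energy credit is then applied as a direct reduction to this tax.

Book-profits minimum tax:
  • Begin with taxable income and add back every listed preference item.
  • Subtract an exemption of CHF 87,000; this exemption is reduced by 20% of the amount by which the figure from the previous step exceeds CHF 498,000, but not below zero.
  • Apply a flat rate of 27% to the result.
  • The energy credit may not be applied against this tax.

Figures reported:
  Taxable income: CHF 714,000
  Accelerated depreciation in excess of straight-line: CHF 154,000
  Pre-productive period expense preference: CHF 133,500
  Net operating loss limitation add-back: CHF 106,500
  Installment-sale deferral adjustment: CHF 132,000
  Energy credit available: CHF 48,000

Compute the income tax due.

CHF 334,800

Book-profits minimum tax:
  Adjusted income: CHF 714,000 + CHF 154,000 + CHF 133,500 + CHF 106,500 + CHF 132,000 = CHF 1,240,000
  Exemption: 20% × (CHF 1,240,000 − CHF 498,000) = CHF 148,400 ≥ CHF 87,000, so the exemption is fully phased out
  Base: CHF 1,240,000 − CHF 0 = CHF 1,240,000
  CHF 1,240,000 × 27% = CHF 334,800

Regular income tax:
  CHF 82,000 × 15% = CHF 12,300
  CHF 632,000 × 26% = CHF 164,320
  → CHF 176,620
  Less energy credit CHF 48,000 → CHF 128,620

CHF 334,800 > CHF 128,620, so the book-profits minimum tax is the binding amount.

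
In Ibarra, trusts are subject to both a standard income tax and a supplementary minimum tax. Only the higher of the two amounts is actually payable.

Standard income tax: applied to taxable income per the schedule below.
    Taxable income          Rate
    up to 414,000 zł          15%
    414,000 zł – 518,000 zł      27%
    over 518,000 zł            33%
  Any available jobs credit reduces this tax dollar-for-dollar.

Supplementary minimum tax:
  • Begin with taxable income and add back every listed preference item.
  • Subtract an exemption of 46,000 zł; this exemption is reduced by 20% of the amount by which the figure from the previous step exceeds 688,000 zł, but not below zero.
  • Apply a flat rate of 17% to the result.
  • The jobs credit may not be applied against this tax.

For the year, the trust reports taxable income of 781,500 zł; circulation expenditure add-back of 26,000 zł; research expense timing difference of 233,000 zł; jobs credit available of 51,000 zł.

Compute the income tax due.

176,885 zł

Supplementary minimum tax:
  Adjusted income: 781,500 zł + 26,000 zł + 233,000 zł = 1,040,500 zł
  Exemption: 20% × (1,040,500 zł − 688,000 zł) = 70,500 zł ≥ 46,000 zł, so the exemption is fully phased out
  Base: 1,040,500 zł − 0 zł = 1,040,500 zł
  1,040,500 zł × 17% = 176,885 zł

Standard income tax:
  414,000 zł × 15% = 62,100 zł
  104,000 zł × 27% = 28,080 zł
  263,500 zł × 33% = 86,955 zł
  → 177,135 zł
  Less jobs credit 51,000 zł → 126,135 zł

176,885 zł > 126,135 zł, so the supplementary minimum tax is the binding amount.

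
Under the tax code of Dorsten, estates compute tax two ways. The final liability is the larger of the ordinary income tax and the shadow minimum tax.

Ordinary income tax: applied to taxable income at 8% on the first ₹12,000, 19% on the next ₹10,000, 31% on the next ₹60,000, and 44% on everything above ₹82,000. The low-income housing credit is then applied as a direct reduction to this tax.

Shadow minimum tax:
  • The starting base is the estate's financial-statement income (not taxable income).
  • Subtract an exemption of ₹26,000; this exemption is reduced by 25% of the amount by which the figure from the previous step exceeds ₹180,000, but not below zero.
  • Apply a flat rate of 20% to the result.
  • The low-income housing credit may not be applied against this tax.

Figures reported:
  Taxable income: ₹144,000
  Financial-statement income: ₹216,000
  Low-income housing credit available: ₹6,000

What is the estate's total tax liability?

₹42,740

Shadow minimum tax:
  Base (financial-statement income): ₹216,000
  Exemption: ₹26,000 − 25% × (₹216,000 − ₹180,000) = ₹26,000 − ₹9,000 = ₹17,000
  Base: ₹216,000 − ₹17,000 = ₹199,000
  ₹199,000 × 20% = ₹39,800

Ordinary income tax:
  ₹12,000 × 8% = ₹960
  ₹10,000 × 19% = ₹1,900
  ₹60,000 × 31% = ₹18,600
  ₹62,000 × 44% = ₹27,280
  → ₹48,740
  Less low-income housing credit ₹6,000 → ₹42,740

₹42,740 > ₹39,800, so the ordinary income tax governs.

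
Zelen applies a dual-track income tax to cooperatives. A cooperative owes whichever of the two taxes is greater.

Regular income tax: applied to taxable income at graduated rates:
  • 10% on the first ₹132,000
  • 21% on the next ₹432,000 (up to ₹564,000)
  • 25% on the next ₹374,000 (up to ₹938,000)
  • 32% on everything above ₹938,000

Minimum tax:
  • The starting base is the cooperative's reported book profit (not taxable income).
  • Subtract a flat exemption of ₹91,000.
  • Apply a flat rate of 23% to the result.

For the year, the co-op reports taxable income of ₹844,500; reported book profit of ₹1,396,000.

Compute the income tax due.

Minimum tax:
  Base (reported book profit): ₹1,396,000
  Less exemption ₹91,000 → base ₹1,305,000
  ₹1,305,000 × 23% = ₹300,150

Regular income tax:
  ₹132,000 × 10% = ₹13,200
  ₹432,000 × 21% = ₹90,720
  ₹280,500 × 25% = ₹70,125
  → ₹174,045

₹300,150 > ₹174,045, so the minimum tax is the binding amount.

₹300,150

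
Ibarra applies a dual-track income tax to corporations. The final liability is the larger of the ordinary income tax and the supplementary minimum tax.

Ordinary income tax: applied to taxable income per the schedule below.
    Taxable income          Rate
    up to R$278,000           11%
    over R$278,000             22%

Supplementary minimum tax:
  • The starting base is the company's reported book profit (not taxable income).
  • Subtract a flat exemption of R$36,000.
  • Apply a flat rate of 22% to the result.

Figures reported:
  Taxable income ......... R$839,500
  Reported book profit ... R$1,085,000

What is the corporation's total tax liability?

Ordinary income tax:
  R$278,000 × 11% = R$30,580
  R$561,500 × 22% = R$123,530
  → R$154,110

Supplementary minimum tax:
  Base (reported book profit): R$1,085,000
  Less exemption R$36,000 → base R$1,049,000
  R$1,049,000 × 22% = R$230,780

R$230,780 > R$154,110, so the supplementary minimum tax is the binding amount.

R$230,780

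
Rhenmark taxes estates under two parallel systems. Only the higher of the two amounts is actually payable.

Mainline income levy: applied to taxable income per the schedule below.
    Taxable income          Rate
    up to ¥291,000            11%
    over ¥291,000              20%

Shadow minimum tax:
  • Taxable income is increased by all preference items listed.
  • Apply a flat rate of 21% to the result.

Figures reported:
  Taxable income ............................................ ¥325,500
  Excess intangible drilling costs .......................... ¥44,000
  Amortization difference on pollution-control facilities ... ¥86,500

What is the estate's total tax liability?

Shadow minimum tax:
  Adjusted income: ¥325,500 + ¥44,000 + ¥86,500 = ¥456,000
  ¥456,000 × 21% = ¥95,760

Mainline income levy:
  ¥291,000 × 11% = ¥32,010
  ¥34,500 × 20% = ¥6,900
  → ¥38,910

¥95,760 > ¥38,910, so the shadow minimum tax is the binding amount.

¥95,760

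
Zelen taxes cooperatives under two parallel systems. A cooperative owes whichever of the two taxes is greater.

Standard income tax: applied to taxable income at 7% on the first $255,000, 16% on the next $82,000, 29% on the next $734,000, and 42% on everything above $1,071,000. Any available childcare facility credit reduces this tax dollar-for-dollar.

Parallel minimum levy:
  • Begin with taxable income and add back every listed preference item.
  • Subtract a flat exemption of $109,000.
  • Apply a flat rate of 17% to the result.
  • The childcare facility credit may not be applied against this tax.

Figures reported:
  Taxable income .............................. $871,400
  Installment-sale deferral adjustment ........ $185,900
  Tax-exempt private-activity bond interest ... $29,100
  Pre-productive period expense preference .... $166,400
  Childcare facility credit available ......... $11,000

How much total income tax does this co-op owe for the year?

$194,446

Standard income tax:
  $255,000 × 7% = $17,850
  $82,000 × 16% = $13,120
  $534,400 × 29% = $154,976
  → $185,946
  Less childcare facility credit $11,000 → $174,946

Parallel minimum levy:
  Adjusted income: $871,400 + $185,900 + $29,100 + $166,400 = $1,252,800
  Less exemption $109,000 → base $1,143,800
  $1,143,800 × 17% = $194,446

$194,446 > $174,946, so the parallel minimum levy is the binding amount.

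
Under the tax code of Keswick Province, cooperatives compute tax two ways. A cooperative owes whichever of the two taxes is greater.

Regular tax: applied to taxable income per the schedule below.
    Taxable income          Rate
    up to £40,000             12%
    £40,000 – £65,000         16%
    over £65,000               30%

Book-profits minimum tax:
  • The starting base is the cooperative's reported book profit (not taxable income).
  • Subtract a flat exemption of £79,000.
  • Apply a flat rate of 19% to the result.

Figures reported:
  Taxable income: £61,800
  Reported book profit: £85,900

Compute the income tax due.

Book-profits minimum tax:
  Base (reported book profit): £85,900
  Less exemption £79,000 → base £6,900
  £6,900 × 19% = £1,311

Regular tax:
  £40,000 × 12% = £4,800
  £21,800 × 16% = £3,488
  → £8,288

£8,288 > £1,311, so the regular tax governs.

£8,288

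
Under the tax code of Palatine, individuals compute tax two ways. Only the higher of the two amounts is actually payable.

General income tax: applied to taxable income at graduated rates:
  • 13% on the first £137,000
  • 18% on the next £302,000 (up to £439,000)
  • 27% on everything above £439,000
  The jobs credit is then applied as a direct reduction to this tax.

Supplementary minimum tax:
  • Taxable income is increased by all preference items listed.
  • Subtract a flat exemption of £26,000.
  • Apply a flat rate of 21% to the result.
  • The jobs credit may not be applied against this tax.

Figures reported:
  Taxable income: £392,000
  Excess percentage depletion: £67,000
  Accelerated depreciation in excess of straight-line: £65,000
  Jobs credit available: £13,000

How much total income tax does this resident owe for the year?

General income tax:
  £137,000 × 13% = £17,810
  £255,000 × 18% = £45,900
  → £63,710
  Less jobs credit £13,000 → £50,710

Supplementary minimum tax:
  Adjusted income: £392,000 + £67,000 + £65,000 = £524,000
  Less exemption £26,000 → base £498,000
  £498,000 × 21% = £104,580

£104,580 > £50,710, so the supplementary minimum tax is the binding amount.

£104,580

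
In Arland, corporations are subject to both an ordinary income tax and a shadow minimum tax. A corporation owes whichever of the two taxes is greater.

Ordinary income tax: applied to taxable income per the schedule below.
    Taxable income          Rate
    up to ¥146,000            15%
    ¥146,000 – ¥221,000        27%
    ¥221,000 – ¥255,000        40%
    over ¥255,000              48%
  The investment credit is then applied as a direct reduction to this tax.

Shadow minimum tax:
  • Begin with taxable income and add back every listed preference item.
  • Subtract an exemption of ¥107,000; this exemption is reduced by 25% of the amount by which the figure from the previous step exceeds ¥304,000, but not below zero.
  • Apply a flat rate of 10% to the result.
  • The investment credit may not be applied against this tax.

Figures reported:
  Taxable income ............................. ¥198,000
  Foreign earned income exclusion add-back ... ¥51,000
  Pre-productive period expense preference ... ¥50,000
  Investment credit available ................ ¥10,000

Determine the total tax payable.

Shadow minimum tax:
  Adjusted income: ¥198,000 + ¥51,000 + ¥50,000 = ¥299,000
  Exemption: ¥299,000 ≤ ¥304,000, so full ¥107,000 applies
  Base: ¥299,000 − ¥107,000 = ¥192,000
  ¥192,000 × 10% = ¥19,200

Ordinary income tax:
  ¥146,000 × 15% = ¥21,900
  ¥52,000 × 27% = ¥14,040
  → ¥35,940
  Less investment credit ¥10,000 → ¥25,940

¥25,940 > ¥19,200, so the ordinary income tax governs.

¥25,940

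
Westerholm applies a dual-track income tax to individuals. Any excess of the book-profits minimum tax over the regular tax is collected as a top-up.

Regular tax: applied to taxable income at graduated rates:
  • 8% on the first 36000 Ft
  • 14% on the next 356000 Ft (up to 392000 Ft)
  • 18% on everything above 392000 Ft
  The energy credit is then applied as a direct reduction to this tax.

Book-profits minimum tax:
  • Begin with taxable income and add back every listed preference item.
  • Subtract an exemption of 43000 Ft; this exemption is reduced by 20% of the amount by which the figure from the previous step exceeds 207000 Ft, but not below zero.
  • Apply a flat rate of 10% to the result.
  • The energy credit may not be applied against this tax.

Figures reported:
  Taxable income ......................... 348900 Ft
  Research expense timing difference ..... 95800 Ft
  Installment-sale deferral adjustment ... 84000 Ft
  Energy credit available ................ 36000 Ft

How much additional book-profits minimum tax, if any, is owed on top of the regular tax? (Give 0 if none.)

Regular tax:
  36000 Ft × 8% = 2880 Ft
  312900 Ft × 14% = 43806 Ft
  → 46686 Ft
  Less energy credit 36000 Ft → 10686 Ft

Book-profits minimum tax:
  Adjusted income: 348900 Ft + 95800 Ft + 84000 Ft = 528700 Ft
  Exemption: 20% × (528700 Ft − 207000 Ft) = 64340 Ft ≥ 43000 Ft, so the exemption is fully phased out
  Base: 528700 Ft − 0 Ft = 528700 Ft
  528700 Ft × 10% = 52870 Ft

Excess of book-profits minimum tax over regular tax: 52870 Ft − 10686 Ft = 42184 Ft.

42184 Ft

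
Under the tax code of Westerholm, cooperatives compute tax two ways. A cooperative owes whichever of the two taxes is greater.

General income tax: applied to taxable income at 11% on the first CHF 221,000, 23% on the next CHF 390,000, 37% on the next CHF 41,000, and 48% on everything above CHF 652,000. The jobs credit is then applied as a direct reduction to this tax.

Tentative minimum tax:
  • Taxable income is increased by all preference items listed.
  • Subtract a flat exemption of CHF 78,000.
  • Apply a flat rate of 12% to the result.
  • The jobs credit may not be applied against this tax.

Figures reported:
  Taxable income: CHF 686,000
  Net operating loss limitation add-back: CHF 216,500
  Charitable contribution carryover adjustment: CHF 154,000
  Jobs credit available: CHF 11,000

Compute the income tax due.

General income tax:
  CHF 221,000 × 11% = CHF 24,310
  CHF 390,000 × 23% = CHF 89,700
  CHF 41,000 × 37% = CHF 15,170
  CHF 34,000 × 48% = CHF 16,320
  → CHF 145,500
  Less jobs credit CHF 11,000 → CHF 134,500

Tentative minimum tax:
  Adjusted income: CHF 686,000 + CHF 216,500 + CHF 154,000 = CHF 1,056,500
  Less exemption CHF 78,000 → base CHF 978,500
  CHF 978,500 × 12% = CHF 117,420

CHF 134,500 > CHF 117,420, so the general income tax governs.

CHF 134,500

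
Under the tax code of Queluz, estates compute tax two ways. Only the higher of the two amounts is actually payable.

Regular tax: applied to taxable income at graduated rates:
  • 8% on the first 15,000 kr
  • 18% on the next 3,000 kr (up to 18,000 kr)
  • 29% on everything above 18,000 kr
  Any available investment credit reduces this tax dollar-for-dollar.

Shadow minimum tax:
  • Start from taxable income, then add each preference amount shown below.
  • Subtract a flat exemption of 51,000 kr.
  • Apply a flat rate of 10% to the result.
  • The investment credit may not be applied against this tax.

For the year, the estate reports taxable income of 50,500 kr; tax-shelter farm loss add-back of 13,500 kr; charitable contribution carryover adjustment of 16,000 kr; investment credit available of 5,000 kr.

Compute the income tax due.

Regular tax:
  15,000 kr × 8% = 1,200 kr
  3,000 kr × 18% = 540 kr
  32,500 kr × 29% = 9,425 kr
  → 11,165 kr
  Less investment credit 5,000 kr → 6,165 kr

Shadow minimum tax:
  Adjusted income: 50,500 kr + 13,500 kr + 16,000 kr = 80,000 kr
  Less exemption 51,000 kr → base 29,000 kr
  29,000 kr × 10% = 2,900 kr

6,165 kr > 2,900 kr, so the regular tax governs.

6,165 kr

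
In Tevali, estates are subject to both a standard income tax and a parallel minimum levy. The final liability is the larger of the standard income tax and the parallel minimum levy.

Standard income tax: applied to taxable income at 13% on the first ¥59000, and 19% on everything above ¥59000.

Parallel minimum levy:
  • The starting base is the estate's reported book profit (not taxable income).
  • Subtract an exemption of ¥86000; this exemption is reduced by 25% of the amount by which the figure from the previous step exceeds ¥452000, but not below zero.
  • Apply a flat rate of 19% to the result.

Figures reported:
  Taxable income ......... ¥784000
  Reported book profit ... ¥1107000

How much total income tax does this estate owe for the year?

¥210330

Standard income tax:
  ¥59000 × 13% = ¥7670
  ¥725000 × 19% = ¥137750
  → ¥145420

Parallel minimum levy:
  Base (reported book profit): ¥1107000
  Exemption: 25% × (¥1107000 − ¥452000) = ¥163750 ≥ ¥86000, so the exemption is fully phased out
  Base: ¥1107000 − ¥0 = ¥1107000
  ¥1107000 × 19% = ¥210330

¥210330 > ¥145420, so the parallel minimum levy is the binding amount.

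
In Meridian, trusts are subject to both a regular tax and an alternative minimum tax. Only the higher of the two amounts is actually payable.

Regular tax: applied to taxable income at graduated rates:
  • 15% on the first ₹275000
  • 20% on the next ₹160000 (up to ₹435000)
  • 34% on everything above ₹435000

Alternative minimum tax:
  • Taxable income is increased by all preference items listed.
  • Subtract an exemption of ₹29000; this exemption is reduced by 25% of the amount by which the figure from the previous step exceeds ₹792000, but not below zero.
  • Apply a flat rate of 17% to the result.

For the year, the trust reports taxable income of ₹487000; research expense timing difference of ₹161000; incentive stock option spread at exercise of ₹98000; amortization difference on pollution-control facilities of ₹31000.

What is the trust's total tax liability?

₹127160

Regular tax:
  ₹275000 × 15% = ₹41250
  ₹160000 × 20% = ₹32000
  ₹52000 × 34% = ₹17680
  → ₹90930

Alternative minimum tax:
  Adjusted income: ₹487000 + ₹161000 + ₹98000 + ₹31000 = ₹777000
  Exemption: ₹777000 ≤ ₹792000, so full ₹29000 applies
  Base: ₹777000 − ₹29000 = ₹748000
  ₹748000 × 17% = ₹127160

₹127160 > ₹90930, so the alternative minimum tax is the binding amount.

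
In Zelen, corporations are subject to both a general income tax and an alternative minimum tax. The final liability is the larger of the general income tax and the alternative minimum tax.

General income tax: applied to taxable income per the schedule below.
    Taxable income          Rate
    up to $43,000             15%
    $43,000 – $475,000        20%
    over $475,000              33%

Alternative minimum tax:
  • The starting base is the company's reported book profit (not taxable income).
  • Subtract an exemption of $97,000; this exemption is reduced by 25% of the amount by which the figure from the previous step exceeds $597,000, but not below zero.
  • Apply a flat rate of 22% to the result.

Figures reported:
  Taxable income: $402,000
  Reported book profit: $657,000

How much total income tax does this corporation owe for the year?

$126,500

Alternative minimum tax:
  Base (reported book profit): $657,000
  Exemption: $97,000 − 25% × ($657,000 − $597,000) = $97,000 − $15,000 = $82,000
  Base: $657,000 − $82,000 = $575,000
  $575,000 × 22% = $126,500

General income tax:
  $43,000 × 15% = $6,450
  $359,000 × 20% = $71,800
  → $78,250

$126,500 > $78,250, so the alternative minimum tax is the binding amount.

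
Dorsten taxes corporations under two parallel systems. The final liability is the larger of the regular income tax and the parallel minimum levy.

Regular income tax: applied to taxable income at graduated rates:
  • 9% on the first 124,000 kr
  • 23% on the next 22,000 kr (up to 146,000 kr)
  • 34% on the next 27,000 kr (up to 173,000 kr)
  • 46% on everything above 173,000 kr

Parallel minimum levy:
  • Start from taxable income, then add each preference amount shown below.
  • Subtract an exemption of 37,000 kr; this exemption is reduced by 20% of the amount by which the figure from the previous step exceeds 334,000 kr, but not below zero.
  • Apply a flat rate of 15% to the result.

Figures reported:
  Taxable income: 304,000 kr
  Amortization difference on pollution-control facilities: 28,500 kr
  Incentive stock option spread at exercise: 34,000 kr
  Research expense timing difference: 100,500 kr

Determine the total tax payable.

85,660 kr

Parallel minimum levy:
  Adjusted income: 304,000 kr + 28,500 kr + 34,000 kr + 100,500 kr = 467,000 kr
  Exemption: 37,000 kr − 20% × (467,000 kr − 334,000 kr) = 37,000 kr − 26,600 kr = 10,400 kr
  Base: 467,000 kr − 10,400 kr = 456,600 kr
  456,600 kr × 15% = 68,490 kr

Regular income tax:
  124,000 kr × 9% = 11,160 kr
  22,000 kr × 23% = 5,060 kr
  27,000 kr × 34% = 9,180 kr
  131,000 kr × 46% = 60,260 kr
  → 85,660 kr

85,660 kr > 68,490 kr, so the regular income tax governs.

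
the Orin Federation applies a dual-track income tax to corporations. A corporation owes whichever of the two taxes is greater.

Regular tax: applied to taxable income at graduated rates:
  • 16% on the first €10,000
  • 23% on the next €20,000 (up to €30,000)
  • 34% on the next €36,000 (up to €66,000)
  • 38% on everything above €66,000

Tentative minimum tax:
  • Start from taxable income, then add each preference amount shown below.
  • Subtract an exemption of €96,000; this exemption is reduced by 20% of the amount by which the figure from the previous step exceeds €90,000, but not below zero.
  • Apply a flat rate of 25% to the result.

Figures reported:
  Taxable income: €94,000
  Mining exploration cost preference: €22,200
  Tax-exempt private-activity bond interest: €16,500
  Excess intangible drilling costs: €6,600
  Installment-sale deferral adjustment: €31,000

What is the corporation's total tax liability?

€29,080

Regular tax:
  €10,000 × 16% = €1,600
  €20,000 × 23% = €4,600
  €36,000 × 34% = €12,240
  €28,000 × 38% = €10,640
  → €29,080

Tentative minimum tax:
  Adjusted income: €94,000 + €22,200 + €16,500 + €6,600 + €31,000 = €170,300
  Exemption: €96,000 − 20% × (€170,300 − €90,000) = €96,000 − €16,060 = €79,940
  Base: €170,300 − €79,940 = €90,360
  €90,360 × 25% = €22,590

€29,080 > €22,590, so the regular tax governs.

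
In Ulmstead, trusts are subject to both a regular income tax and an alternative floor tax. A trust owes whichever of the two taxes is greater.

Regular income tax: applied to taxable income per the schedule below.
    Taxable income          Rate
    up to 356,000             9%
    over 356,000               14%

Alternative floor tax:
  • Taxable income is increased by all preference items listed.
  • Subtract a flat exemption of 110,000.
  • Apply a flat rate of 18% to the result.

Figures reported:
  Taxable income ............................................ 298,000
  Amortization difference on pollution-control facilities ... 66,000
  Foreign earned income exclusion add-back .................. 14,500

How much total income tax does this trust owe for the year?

48,330

Regular income tax:
  298,000 × 9% = 26,820

Alternative floor tax:
  Adjusted income: 298,000 + 66,000 + 14,500 = 378,500
  Less exemption 110,000 → base 268,500
  268,500 × 18% = 48,330

48,330 > 26,820, so the alternative floor tax is the binding amount.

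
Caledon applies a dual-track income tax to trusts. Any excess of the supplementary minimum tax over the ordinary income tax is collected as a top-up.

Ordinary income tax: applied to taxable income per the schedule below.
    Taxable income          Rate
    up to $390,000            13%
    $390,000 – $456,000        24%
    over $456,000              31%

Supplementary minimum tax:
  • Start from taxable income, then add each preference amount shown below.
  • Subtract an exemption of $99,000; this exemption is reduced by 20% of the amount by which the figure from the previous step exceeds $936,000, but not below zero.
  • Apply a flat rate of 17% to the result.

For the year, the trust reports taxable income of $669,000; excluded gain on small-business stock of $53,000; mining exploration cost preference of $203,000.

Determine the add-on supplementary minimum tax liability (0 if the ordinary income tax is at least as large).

Supplementary minimum tax:
  Adjusted income: $669,000 + $53,000 + $203,000 = $925,000
  Exemption: $925,000 ≤ $936,000, so full $99,000 applies
  Base: $925,000 − $99,000 = $826,000
  $826,000 × 17% = $140,420

Ordinary income tax:
  $390,000 × 13% = $50,700
  $66,000 × 24% = $15,840
  $213,000 × 31% = $66,030
  → $132,570

Excess of supplementary minimum tax over ordinary income tax: $140,420 − $132,570 = $7,850.

$7,850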